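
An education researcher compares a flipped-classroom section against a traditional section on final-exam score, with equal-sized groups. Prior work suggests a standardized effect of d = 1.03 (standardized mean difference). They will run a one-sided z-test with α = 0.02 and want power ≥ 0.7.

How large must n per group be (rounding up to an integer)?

n = 13 per group

For power 0.7 need Φ(δ − z_{0.02}) = 0.7, so δ = z_{0.02} + z_{0.30} = 2.054 + 0.524 = 2.578.
δ = d·√(n/2) ⇒ n = 2(δ/d)² = 2 × (2.578 / 1.03)² = 12.53.
Round up to the next whole unit.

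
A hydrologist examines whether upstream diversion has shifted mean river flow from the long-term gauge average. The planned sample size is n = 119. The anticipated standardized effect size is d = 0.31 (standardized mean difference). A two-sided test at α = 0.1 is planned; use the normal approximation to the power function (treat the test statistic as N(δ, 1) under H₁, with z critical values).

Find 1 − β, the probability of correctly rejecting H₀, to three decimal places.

Power ≈ 0.959

Noncentrality parameter: δ = d·√n = 0.31 × √119 = 3.3817
Two-sided α = 0.1 → critical value z_{0.05} = 1.645.
Power = Φ(δ − 1.645) + Φ(−δ − 1.645) = Φ(1.737) + Φ(-5.027) = 0.9588 + 0.0000 = 0.9588.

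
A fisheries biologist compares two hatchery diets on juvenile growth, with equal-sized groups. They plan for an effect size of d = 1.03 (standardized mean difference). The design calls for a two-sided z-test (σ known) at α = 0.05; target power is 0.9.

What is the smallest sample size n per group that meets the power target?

Set Φ(δ − 1.960) = 0.9; then δ − 1.960 = Φ⁻¹(0.9) = 1.282, giving δ = 3.242.
(The Φ(−δ − z_{α/2}) term is vanishingly small for δ > 0 and is dropped in the standard sample-size formula.)
δ = d·√(n/2) ⇒ n = 2(δ/d)² = 2 × (3.242 / 1.03)² = 19.81.
Rounding up, n = 20 per group.

n = 20 per group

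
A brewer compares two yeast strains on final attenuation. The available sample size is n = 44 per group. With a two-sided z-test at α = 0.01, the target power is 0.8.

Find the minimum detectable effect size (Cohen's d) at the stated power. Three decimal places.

Need Φ(δ − 2.576) = 0.8, so δ = 2.576 + 0.842 = 3.417.
(Lower-tail contribution to power is negligible for δ > 0.)
δ = d·√(n/2) ⇒ d = δ/√(n/2) = 3.417/√(44/2) = 0.7286.

d ≈ 0.729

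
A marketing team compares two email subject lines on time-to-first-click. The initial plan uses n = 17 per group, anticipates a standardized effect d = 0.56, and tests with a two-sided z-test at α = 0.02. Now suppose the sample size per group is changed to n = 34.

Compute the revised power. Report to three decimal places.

With n = 34 per group: δ = d·√(n/2) = 0.56 × √(34/2) = 2.3089. Critical value z_{0.01} = 2.326.
Revised power = Φ(δ − 2.326) + Φ(−δ − 2.326) = Φ(-0.017) + Φ(-4.635) = 0.4931 + 0.0000 = 0.4931.

Power ≈ 0.493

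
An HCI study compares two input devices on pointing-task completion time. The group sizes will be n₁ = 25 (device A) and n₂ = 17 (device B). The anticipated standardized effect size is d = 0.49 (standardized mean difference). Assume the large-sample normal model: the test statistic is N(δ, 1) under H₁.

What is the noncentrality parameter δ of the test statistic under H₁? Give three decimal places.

δ ≈ 1.559

δ = d / √(1/n₁ + 1/n₂) = 0.49 / √(1/25 + 1/17) = 1.5587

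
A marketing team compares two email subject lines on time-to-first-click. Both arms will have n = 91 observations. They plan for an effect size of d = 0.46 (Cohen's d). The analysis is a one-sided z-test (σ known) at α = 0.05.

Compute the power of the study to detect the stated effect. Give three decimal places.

Noncentrality parameter: δ = d·√(n/2) = 0.46 × √(91/2) = 3.1029
One-sided α = 0.05 → critical value z_{0.05} = 1.645.
Power = P(Z > 1.645 − δ) = Φ(1.458) = 0.9276.

Power ≈ 0.928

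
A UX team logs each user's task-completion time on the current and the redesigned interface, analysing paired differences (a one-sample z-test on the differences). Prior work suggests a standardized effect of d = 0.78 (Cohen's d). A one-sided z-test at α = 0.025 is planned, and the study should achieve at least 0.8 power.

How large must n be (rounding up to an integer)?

Set Φ(δ − 1.960) = 0.8; then δ − 1.960 = Φ⁻¹(0.8) = 0.842, giving δ = 2.802.
δ = d·√n ⇒ n = (δ/d)² = (2.802 / 0.78)² = 12.90.
Rounding up, n = 13.

n = 13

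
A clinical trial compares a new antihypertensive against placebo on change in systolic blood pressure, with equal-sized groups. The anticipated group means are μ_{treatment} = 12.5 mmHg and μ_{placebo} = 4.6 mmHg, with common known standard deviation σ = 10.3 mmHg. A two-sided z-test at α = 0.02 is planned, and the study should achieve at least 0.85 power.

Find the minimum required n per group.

Standardized effect: d = |μ_{treatment} − μ_{placebo}| / σ = |12.5 − 4.6| / 10.3 = 0.7670
Set Φ(δ − 2.326) = 0.85; then δ − 2.326 = Φ⁻¹(0.85) = 1.036, giving δ = 3.363.
(Ignoring the negligible lower-tail rejection probability gives the usual closed-form inversion.)
δ = d·√(n/2) ⇒ n = 2(δ/d)² = 2 × (3.363 / 0.7670)² = 38.45.
Rounding up, n = 39 per group.

n = 39 per group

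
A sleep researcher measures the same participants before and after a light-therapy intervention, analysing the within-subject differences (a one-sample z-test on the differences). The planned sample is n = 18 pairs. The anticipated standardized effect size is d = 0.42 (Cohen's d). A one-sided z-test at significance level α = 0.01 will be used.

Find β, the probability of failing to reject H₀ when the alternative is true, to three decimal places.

β ≈ 0.707

Noncentrality parameter: δ = d·√n = 0.42 × √18 = 1.7819
One-sided α = 0.01 → critical value z_{0.01} = 2.326.
Power = P(Z > 2.326 − δ) = Φ(-0.544) = 0.2931.
Type II error: β = 1 − power = 1 − 0.2931 = 0.7069.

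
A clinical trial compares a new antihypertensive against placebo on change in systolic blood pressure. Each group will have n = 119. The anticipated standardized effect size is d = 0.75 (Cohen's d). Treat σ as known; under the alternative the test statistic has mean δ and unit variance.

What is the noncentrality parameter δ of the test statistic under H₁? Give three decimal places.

The noncentrality parameter scales effect size by the design's sample-size factor: δ = d·√(n/2) = 0.75 × √(119/2) = 5.7852

δ ≈ 5.785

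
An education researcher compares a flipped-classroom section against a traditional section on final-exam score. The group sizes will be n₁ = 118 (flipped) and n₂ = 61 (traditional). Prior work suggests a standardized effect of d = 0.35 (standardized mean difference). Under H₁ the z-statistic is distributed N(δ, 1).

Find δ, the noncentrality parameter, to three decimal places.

δ ≈ 2.219

δ = d / √(1/n₁ + 1/n₂) = 0.35 / √(1/118 + 1/61) = 2.2195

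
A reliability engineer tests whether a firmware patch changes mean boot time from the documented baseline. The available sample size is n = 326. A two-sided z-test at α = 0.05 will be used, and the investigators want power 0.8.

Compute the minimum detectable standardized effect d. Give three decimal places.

Need Φ(δ − 1.960) = 0.8, so δ = 1.960 + 0.842 = 2.802.
(Lower-tail contribution to power is negligible for δ > 0.)
δ = d·√n ⇒ d = δ/√n = 2.802/√326 = 0.1552.

d ≈ 0.155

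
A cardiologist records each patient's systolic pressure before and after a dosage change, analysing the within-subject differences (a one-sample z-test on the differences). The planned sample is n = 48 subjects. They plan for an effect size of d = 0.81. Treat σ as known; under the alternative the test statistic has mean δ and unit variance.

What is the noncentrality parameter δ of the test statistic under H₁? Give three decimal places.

The noncentrality parameter scales effect size by the design's sample-size factor: δ = d·√n = 0.81 × √48 = 5.6118

δ ≈ 5.612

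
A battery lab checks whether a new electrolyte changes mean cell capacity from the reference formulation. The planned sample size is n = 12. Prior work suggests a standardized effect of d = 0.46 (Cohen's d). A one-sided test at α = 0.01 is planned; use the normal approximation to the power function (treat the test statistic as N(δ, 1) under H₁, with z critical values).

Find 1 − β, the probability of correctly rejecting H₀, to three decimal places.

Noncentrality parameter: δ = d·√n = 0.46 × √12 = 1.5935
One-sided α = 0.01 → critical value z_{0.01} = 2.326.
Power = P(Z > 2.326 − δ) = Φ(-0.733) = 0.2318.

Power ≈ 0.232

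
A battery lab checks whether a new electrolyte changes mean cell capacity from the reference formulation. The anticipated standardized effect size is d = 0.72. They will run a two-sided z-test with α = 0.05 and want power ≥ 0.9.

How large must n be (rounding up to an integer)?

Set Φ(δ − 1.960) = 0.9; then δ − 1.960 = Φ⁻¹(0.9) = 1.282, giving δ = 3.242.
(For δ > 0 the lower-tail rejection region contributes negligibly to power, so the one-term inversion is standard.)
δ = d·√n ⇒ n = (δ/d)² = (3.242 / 0.72)² = 20.27.
Round up to the next whole unit.

n = 21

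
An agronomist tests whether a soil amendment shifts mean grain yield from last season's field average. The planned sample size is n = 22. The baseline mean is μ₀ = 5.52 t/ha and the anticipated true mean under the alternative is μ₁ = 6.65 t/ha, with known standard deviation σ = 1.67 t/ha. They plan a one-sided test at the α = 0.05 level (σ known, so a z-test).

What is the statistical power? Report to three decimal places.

Standardized effect: d = |μ₁ − μ₀| / σ = |6.65 − 5.52| / 1.67 = 0.6766
Noncentrality parameter: δ = d·√n = 0.6766 × √22 = 3.1738
Critical value for a one-sided test at α = 0.05: z_α = 1.645.
Power = P(Z > 1.645 − δ) = Φ(1.529) = 0.9369.

Power ≈ 0.937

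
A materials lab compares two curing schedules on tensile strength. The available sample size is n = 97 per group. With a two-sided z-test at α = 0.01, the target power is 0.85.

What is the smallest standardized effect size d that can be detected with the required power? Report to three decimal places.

d ≈ 0.519

Need Φ(δ − 2.576) = 0.85, so δ = 2.576 + 1.036 = 3.612.
(The second rejection-region term Φ(−δ − z_{α/2}) is negligible and dropped.)
δ = d·√(n/2) ⇒ d = δ/√(n/2) = 3.612/√(97/2) = 0.5187.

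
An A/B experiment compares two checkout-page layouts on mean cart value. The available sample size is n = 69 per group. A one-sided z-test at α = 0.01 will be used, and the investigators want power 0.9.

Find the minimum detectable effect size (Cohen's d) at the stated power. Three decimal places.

d ≈ 0.614

Need Φ(δ − 2.326) = 0.9, so δ = 2.326 + 1.282 = 3.608.
δ = d·√(n/2) ⇒ d = δ/√(n/2) = 3.608/√(69/2) = 0.6142.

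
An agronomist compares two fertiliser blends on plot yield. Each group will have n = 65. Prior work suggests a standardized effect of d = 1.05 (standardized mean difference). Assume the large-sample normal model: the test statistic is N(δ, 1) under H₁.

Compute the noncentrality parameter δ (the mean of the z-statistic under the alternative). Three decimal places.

δ = d·√(n/2) = 1.05 × √(65/2) = 5.9859

δ ≈ 5.986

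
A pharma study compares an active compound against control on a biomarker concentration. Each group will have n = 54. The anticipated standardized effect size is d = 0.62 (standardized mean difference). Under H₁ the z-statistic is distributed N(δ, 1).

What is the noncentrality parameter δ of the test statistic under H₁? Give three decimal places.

The noncentrality parameter scales effect size by the design's sample-size factor: δ = d·√(n/2) = 0.62 × √(54/2) = 3.2216

δ ≈ 3.222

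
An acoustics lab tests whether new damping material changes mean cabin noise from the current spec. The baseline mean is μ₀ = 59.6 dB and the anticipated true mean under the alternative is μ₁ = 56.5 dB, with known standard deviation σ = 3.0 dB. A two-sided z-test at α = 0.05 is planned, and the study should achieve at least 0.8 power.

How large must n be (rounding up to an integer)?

n = 8

Standardized effect: d = |μ₁ − μ₀| / σ = |56.5 − 59.6| / 3.0 = 1.0333
Set Φ(δ − 1.960) = 0.8; then δ − 1.960 = Φ⁻¹(0.8) = 0.842, giving δ = 2.802.
(The Φ(−δ − z_{α/2}) term is vanishingly small for δ > 0 and is dropped in the standard sample-size formula.)
δ = d·√n ⇒ n = (δ/d)² = (2.802 / 1.0333)² = 7.35.
Round up to the next whole unit.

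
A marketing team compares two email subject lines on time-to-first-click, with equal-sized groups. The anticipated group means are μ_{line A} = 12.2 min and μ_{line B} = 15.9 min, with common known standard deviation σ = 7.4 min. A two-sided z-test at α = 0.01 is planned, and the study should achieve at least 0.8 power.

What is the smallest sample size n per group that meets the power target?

Standardized effect: d = |μ_{line A} − μ_{line B}| / σ = |12.2 − 15.9| / 7.4 = 0.5000
Set Φ(δ − 2.576) = 0.8; then δ − 2.576 = Φ⁻¹(0.8) = 0.842, giving δ = 3.417.
(Ignoring the negligible lower-tail rejection probability gives the usual closed-form inversion.)
δ = d·√(n/2) ⇒ n = 2(δ/d)² = 2 × (3.417 / 0.5000)² = 93.43.
Round up to the next whole unit.

n = 94 per group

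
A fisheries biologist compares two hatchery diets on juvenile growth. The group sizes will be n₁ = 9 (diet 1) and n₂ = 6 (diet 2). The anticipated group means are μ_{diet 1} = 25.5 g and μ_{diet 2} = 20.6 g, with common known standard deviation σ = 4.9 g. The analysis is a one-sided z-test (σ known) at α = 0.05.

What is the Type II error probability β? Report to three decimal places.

Standardized effect: d = |μ_{diet 1} − μ_{diet 2}| / σ = |25.5 − 20.6| / 4.9 = 1.0000
Noncentrality parameter: δ = d / √(1/n₁ + 1/n₂) = 1.0000 / √(1/9 + 1/6) = 1.8974
Critical value for a one-sided test at α = 0.05: z_α = 1.645.
Power = P(Z > 1.645 − δ) = Φ(0.253) = 0.5997.
Type II error: β = 1 − power = 1 − 0.5997 = 0.4003.

β ≈ 0.400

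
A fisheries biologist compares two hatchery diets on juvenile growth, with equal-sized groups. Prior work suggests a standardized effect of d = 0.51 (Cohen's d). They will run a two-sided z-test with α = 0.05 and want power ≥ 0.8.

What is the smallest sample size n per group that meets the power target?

Set Φ(δ − 1.960) = 0.8; then δ − 1.960 = Φ⁻¹(0.8) = 0.842, giving δ = 2.802.
(The Φ(−δ − z_{α/2}) term is vanishingly small for δ > 0 and is dropped in the standard sample-size formula.)
δ = d·√(n/2) ⇒ n = 2(δ/d)² = 2 × (2.802 / 0.51)² = 60.35.
Rounding up, n = 61 per group.

n = 61 per group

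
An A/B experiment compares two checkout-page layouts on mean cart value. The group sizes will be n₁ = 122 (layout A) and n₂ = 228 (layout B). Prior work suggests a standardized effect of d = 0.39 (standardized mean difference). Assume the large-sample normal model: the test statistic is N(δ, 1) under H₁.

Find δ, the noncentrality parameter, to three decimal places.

The noncentrality parameter scales effect size by the design's sample-size factor: δ = d / √(1/n₁ + 1/n₂) = 0.39 / √(1/122 + 1/228) = 3.4768

δ ≈ 3.477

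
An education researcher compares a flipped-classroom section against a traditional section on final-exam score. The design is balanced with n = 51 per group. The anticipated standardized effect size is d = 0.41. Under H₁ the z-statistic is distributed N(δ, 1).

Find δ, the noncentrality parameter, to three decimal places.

δ = d·√(n/2) = 0.41 × √(51/2) = 2.0704

δ ≈ 2.070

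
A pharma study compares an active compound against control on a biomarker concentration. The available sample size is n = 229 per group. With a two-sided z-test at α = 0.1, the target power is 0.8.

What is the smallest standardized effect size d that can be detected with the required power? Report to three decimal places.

d ≈ 0.232

Required noncentrality: δ = z_{0.05} + z_{0.20} = 1.645 + 0.842 = 2.486.
(Lower-tail contribution to power is negligible for δ > 0.)
δ = d·√(n/2) ⇒ d = δ/√(n/2) = 2.486/√(229/2) = 0.2324.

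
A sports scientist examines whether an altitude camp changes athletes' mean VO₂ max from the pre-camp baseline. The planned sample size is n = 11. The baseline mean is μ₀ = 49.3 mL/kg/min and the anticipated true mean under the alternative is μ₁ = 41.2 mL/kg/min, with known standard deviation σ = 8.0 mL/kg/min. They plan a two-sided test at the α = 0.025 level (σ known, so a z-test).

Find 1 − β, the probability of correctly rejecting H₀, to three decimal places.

Standardized effect: d = |μ₁ − μ₀| / σ = |41.2 − 49.3| / 8.0 = 1.0125
Noncentrality parameter: δ = d·√n = 1.0125 × √11 = 3.3581
Critical value for a two-sided test at α = 0.025: z_{α/2} = 2.241.
Power = Φ(δ − 2.241) + Φ(−δ − 2.241) = Φ(1.117) + Φ(-5.599) = 0.8679 + 0.0000 = 0.8679.

Power ≈ 0.868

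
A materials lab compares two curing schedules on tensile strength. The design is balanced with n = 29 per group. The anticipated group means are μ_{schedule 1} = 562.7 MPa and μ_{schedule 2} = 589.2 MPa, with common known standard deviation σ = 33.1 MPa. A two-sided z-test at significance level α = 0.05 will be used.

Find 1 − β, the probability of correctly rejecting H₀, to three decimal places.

Standardized effect: d = |μ_{schedule 1} − μ_{schedule 2}| / σ = |562.7 − 589.2| / 33.1 = 0.8006
Noncentrality parameter: δ = d·√(n/2) = 0.8006 × √(29/2) = 3.0486
Critical value for a two-sided test at α = 0.05: z_{α/2} = 1.960.
Power = Φ(δ − 1.960) + Φ(−δ − 1.960) = Φ(1.089) + Φ(-5.009) = 0.8618 + 0.0000 = 0.8618.

Power ≈ 0.862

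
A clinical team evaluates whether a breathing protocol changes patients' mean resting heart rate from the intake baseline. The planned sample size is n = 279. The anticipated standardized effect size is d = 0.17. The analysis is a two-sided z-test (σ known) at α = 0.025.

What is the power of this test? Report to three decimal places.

Power ≈ 0.725

Noncentrality parameter: δ = d·√n = 0.17 × √279 = 2.8396
Two-sided α = 0.025 → critical value z_{0.0125} = 2.241.
Power = Φ(δ − 2.241) + Φ(−δ − 2.241) = Φ(0.598) + Φ(-5.081) = 0.7251 + 0.0000 = 0.7251.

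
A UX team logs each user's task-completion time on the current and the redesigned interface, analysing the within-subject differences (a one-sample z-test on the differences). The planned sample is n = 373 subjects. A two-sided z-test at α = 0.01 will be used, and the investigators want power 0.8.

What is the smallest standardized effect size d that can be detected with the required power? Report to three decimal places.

d ≈ 0.177

Required noncentrality: δ = z_{0.005} + z_{0.20} = 2.576 + 0.842 = 3.417.
(Lower-tail contribution to power is negligible for δ > 0.)
δ = d·√n ⇒ d = δ/√n = 3.417/√373 = 0.1769.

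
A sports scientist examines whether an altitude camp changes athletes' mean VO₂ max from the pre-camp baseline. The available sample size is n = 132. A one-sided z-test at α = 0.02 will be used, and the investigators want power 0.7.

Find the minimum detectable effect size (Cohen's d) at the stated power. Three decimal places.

Need Φ(δ − 2.054) = 0.7, so δ = 2.054 + 0.524 = 2.578.
δ = d·√n ⇒ d = δ/√n = 2.578/√132 = 0.2244.

d ≈ 0.224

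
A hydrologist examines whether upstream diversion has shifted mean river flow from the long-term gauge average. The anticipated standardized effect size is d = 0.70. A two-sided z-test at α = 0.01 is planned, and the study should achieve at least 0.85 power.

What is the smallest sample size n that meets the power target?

For power 0.85 need Φ(δ − z_{0.005}) = 0.85, so δ = z_{0.005} + z_{0.15} = 2.576 + 1.036 = 3.612.
(Ignoring the negligible lower-tail rejection probability gives the usual closed-form inversion.)
δ = d·√n ⇒ n = (δ/d)² = (3.612 / 0.70)² = 26.63.
Rounding up, n = 27.

n = 27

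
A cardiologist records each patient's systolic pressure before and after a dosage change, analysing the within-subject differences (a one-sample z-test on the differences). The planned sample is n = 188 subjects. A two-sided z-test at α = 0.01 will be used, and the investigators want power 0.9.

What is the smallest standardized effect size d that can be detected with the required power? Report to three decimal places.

Need Φ(δ − 2.576) = 0.9, so δ = 2.576 + 1.282 = 3.857.
(Lower-tail contribution to power is negligible for δ > 0.)
δ = d·√n ⇒ d = δ/√n = 3.857/√188 = 0.2813.

d ≈ 0.281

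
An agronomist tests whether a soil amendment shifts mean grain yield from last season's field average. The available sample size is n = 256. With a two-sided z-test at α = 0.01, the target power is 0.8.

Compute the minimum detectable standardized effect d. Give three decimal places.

Required noncentrality: δ = z_{0.005} + z_{0.20} = 2.576 + 0.842 = 3.417.
(The second rejection-region term Φ(−δ − z_{α/2}) is negligible and dropped.)
δ = d·√n ⇒ d = δ/√n = 3.417/√256 = 0.2136.

d ≈ 0.214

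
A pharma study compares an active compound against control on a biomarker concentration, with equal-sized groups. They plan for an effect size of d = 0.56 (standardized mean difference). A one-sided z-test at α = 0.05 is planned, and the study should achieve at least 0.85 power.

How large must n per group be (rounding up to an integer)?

n = 46 per group

For power 0.85 need Φ(δ − z_{0.05}) = 0.85, so δ = z_{0.05} + z_{0.15} = 1.645 + 1.036 = 2.681.
δ = d·√(n/2) ⇒ n = 2(δ/d)² = 2 × (2.681 / 0.56)² = 45.85.
Round up to the next whole unit.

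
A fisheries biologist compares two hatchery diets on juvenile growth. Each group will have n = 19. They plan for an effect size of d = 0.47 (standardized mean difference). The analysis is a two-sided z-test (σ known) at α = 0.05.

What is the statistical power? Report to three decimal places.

Power ≈ 0.305

Noncentrality parameter: δ = d·√(n/2) = 0.47 × √(19/2) = 1.4486
Critical value for a two-sided test at α = 0.05: z_{α/2} = 1.960.
Power = Φ(δ − 1.960) + Φ(−δ − 1.960) = Φ(-0.511) + Φ(-3.409) = 0.3046 + 0.0003 = 0.3049.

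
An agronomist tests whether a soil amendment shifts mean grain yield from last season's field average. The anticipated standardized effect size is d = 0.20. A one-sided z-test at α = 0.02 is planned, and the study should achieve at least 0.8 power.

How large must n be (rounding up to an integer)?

For power 0.8 need Φ(δ − z_{0.02}) = 0.8, so δ = z_{0.02} + z_{0.20} = 2.054 + 0.842 = 2.895.
δ = d·√n ⇒ n = (δ/d)² = (2.895 / 0.20)² = 209.58.
Rounding up, n = 210.

n = 210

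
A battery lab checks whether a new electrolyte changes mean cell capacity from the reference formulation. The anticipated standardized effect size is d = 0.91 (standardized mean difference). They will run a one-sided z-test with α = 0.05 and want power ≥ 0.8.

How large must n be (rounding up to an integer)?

Set Φ(δ − 1.645) = 0.8; then δ − 1.645 = Φ⁻¹(0.8) = 0.842, giving δ = 2.486.
δ = d·√n ⇒ n = (δ/d)² = (2.486 / 0.91)² = 7.47.
Round up to the next whole unit.

n = 8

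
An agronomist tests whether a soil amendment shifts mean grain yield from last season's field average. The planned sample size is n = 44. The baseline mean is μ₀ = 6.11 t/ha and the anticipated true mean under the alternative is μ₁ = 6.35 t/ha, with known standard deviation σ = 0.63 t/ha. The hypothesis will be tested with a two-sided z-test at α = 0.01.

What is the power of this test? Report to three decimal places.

Power ≈ 0.481

Standardized effect: d = |μ₁ − μ₀| / σ = |6.35 − 6.11| / 0.63 = 0.3810
Noncentrality parameter: λ = d·√n = 0.3810 × √44 = 2.5270
Critical value for a two-sided test at α = 0.01: z_{α/2} = 2.576.
Power = Φ(λ − 2.576) + Φ(−λ − 2.576) = Φ(-0.049) + Φ(-5.103) = 0.4805 + 0.0000 = 0.4805.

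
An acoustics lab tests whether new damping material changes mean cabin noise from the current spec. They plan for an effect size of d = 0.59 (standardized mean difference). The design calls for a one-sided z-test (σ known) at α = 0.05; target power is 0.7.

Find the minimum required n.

n = 14

For power 0.7 need Φ(δ − z_{0.05}) = 0.7, so δ = z_{0.05} + z_{0.30} = 1.645 + 0.524 = 2.169.
δ = d·√n ⇒ n = (δ/d)² = (2.169 / 0.59)² = 13.52.
Rounding up, n = 14.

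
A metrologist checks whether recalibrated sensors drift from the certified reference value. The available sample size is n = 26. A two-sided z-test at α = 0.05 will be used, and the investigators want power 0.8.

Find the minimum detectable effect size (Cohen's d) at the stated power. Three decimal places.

d ≈ 0.549

Required noncentrality: δ = z_{0.025} + z_{0.20} = 1.960 + 0.842 = 2.802.
(Lower-tail contribution to power is negligible for δ > 0.)
δ = d·√n ⇒ d = δ/√n = 2.802/√26 = 0.5494.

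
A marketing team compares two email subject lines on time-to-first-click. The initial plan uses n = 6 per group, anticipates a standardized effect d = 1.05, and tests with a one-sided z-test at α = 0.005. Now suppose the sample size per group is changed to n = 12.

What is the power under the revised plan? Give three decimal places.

Power ≈ 0.498

With n = 12 per group: δ = d·√(n/2) = 1.05 × √(12/2) = 2.5720. Critical value z_{0.005} = 2.576.
Revised power = P(Z > 2.576 − δ) = Φ(-0.004) = 0.4985.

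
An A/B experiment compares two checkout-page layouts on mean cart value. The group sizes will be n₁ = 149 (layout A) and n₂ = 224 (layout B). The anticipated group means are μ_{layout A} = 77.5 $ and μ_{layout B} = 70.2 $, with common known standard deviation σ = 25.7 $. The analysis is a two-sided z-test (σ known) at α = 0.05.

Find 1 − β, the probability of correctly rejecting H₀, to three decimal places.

Standardized effect: d = |μ_{layout A} − μ_{layout B}| / σ = |77.5 − 70.2| / 25.7 = 0.2840
Noncentrality parameter: δ = d / √(1/n₁ + 1/n₂) = 0.2840 / √(1/149 + 1/224) = 2.6869
Critical value for a two-sided test at α = 0.05: z_{α/2} = 1.960.
Power = Φ(δ − 1.960) + Φ(−δ − 1.960) = Φ(0.727) + Φ(-4.647) = 0.7664 + 0.0000 = 0.7664.

Power ≈ 0.766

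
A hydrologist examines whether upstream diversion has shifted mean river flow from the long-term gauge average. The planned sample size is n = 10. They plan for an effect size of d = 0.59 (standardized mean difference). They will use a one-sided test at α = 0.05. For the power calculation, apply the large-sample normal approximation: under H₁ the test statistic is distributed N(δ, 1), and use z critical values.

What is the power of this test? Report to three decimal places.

Power ≈ 0.587

Noncentrality parameter: δ = d·√n = 0.59 × √10 = 1.8657
Critical value for a one-sided test at α = 0.05: z_α = 1.645.
Power = Φ(δ − 1.645) = Φ(0.221) = 0.5874.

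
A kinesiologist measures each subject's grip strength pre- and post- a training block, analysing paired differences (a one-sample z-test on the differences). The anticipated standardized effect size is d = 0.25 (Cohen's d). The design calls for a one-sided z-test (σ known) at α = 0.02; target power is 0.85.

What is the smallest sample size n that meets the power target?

n = 153

Set Φ(δ − 2.054) = 0.85; then δ − 2.054 = Φ⁻¹(0.85) = 1.036, giving δ = 3.090.
δ = d·√n ⇒ n = (δ/d)² = (3.090 / 0.25)² = 152.79.
Rounding up, n = 153.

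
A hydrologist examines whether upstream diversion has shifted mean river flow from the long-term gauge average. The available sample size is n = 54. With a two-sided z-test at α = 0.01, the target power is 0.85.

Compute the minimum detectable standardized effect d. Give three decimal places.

Required noncentrality: δ = z_{0.005} + z_{0.15} = 2.576 + 1.036 = 3.612.
(The second rejection-region term Φ(−δ − z_{α/2}) is negligible and dropped.)
δ = d·√n ⇒ d = δ/√n = 3.612/√54 = 0.4916.

d ≈ 0.492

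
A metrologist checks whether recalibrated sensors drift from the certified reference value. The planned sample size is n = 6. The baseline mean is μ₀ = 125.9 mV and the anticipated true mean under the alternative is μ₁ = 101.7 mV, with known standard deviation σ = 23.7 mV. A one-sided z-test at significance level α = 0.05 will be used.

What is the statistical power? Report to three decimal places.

Power ≈ 0.804

Standardized effect: d = |μ₁ − μ₀| / σ = |101.7 − 125.9| / 23.7 = 1.0211
Noncentrality parameter: δ = d·√n = 1.0211 × √6 = 2.5012
Critical value for a one-sided test at α = 0.05: z_α = 1.645.
Power = Φ(δ − 1.645) = Φ(0.856) = 0.8041.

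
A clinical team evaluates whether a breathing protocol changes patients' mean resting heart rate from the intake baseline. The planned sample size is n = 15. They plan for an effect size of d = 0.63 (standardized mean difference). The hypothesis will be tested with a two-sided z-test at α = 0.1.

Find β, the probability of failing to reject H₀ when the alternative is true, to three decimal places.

Noncentrality parameter: δ = d·√n = 0.63 × √15 = 2.4400
Two-sided α = 0.1 → critical value z_{0.05} = 1.645.
Power = Φ(δ − 1.645) + Φ(−δ − 1.645) = Φ(0.795) + Φ(-4.085) = 0.7867 + 0.0000 = 0.7868.
Type II error: β = 1 − power = 1 − 0.7868 = 0.2132.

β ≈ 0.213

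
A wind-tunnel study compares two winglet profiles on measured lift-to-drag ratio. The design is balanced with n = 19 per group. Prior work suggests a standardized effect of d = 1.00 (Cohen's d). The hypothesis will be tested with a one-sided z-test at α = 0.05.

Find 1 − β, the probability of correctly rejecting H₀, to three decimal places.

Noncentrality parameter: δ = d·√(n/2) = 1.00 × √(19/2) = 3.0822
One-sided α = 0.05 → critical value z_{0.05} = 1.645.
Power = P(Z > 1.645 − δ) = Φ(1.437) = 0.9247.

Power ≈ 0.925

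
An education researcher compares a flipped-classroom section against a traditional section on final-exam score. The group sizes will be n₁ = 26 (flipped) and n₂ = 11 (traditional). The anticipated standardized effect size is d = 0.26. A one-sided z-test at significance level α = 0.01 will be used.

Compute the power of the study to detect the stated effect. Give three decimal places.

Power ≈ 0.054

Noncentrality parameter: δ = d / √(1/n₁ + 1/n₂) = 0.26 / √(1/26 + 1/11) = 0.7229
One-sided α = 0.01 → critical value z_{0.01} = 2.326.
Power = P(Z > 2.326 − δ) = Φ(-1.603) = 0.0544.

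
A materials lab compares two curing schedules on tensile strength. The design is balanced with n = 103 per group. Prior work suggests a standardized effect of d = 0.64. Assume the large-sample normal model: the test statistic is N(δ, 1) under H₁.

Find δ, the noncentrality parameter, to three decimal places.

δ ≈ 4.593

δ = d·√(n/2) = 0.64 × √(103/2) = 4.5929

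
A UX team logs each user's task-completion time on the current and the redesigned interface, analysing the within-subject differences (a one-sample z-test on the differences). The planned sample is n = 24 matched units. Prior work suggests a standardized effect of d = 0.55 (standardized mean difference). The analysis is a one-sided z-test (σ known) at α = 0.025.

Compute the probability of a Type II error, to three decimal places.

Noncentrality parameter: δ = d·√n = 0.55 × √24 = 2.6944
One-sided α = 0.025 → critical value z_{0.025} = 1.960.
Power = P(Z > 1.960 − δ) = Φ(0.734) = 0.7687.
Type II error: β = 1 − power = 1 − 0.7687 = 0.2313.

β ≈ 0.231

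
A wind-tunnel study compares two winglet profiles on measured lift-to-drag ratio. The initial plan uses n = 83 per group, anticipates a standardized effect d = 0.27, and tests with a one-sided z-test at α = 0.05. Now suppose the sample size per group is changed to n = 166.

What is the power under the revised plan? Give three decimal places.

With n = 166 per group: δ = d·√(n/2) = 0.27 × √(166/2) = 2.4598. Critical value z_{0.05} = 1.645.
Revised power = Φ(δ − 1.645) = Φ(0.815) = 0.7925.

Power ≈ 0.792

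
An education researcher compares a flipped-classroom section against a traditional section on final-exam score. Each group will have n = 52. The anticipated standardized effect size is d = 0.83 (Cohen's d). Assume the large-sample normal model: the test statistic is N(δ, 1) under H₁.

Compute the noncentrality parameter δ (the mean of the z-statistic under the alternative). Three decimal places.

δ ≈ 4.232

δ = d·√(n/2) = 0.83 × √(52/2) = 4.2322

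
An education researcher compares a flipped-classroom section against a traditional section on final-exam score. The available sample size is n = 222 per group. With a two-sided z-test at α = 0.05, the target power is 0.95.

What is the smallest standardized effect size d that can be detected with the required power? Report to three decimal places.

Required noncentrality: δ = z_{0.025} + z_{0.05} = 1.960 + 1.645 = 3.605.
(Lower-tail contribution to power is negligible for δ > 0.)
δ = d·√(n/2) ⇒ d = δ/√(n/2) = 3.605/√(222/2) = 0.3422.

d ≈ 0.342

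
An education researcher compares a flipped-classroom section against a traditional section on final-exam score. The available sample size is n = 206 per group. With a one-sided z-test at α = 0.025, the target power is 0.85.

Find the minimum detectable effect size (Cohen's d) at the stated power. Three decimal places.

Need Φ(δ − 1.960) = 0.85, so δ = 1.960 + 1.036 = 2.996.
δ = d·√(n/2) ⇒ d = δ/√(n/2) = 2.996/√(206/2) = 0.2952.

d ≈ 0.295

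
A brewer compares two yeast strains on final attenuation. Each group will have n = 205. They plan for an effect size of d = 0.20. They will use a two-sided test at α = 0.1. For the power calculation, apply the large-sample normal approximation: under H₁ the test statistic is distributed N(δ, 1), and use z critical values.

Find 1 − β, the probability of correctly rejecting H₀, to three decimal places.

Power ≈ 0.648

Noncentrality parameter: δ = d·√(n/2) = 0.20 × √(205/2) = 2.0248
Critical value for a two-sided test at α = 0.1: z_{α/2} = 1.645.
Power = Φ(δ − 1.645) + Φ(−δ − 1.645) = Φ(0.380) + Φ(-3.670) = 0.6480 + 0.0001 = 0.6481.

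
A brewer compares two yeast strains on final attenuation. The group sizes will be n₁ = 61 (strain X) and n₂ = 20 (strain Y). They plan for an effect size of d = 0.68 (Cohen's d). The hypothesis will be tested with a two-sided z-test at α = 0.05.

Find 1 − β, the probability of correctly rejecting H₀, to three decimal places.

Noncentrality parameter: δ = d / √(1/n₁ + 1/n₂) = 0.68 / √(1/61 + 1/20) = 2.6390
Two-sided α = 0.05 → critical value z_{0.025} = 1.960.
Power = Φ(δ − 1.960) + Φ(−δ − 1.960) = Φ(0.679) + Φ(-4.599) = 0.7515 + 0.0000 = 0.7515.

Power ≈ 0.751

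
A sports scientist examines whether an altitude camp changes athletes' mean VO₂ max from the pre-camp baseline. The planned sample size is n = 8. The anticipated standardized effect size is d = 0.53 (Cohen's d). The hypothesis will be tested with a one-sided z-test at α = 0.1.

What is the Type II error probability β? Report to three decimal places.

Noncentrality parameter: δ = d·√n = 0.53 × √8 = 1.4991
Critical value for a one-sided test at α = 0.1: z_α = 1.282.
Power = Φ(δ − 1.282) = Φ(0.218) = 0.5861.
Type II error: β = 1 − power = 1 − 0.5861 = 0.4139.

β ≈ 0.414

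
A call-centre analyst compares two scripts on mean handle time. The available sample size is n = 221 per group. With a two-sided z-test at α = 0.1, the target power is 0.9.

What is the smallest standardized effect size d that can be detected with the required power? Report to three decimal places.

Required noncentrality: δ = z_{0.05} + z_{0.10} = 1.645 + 1.282 = 2.926.
(Lower-tail contribution to power is negligible for δ > 0.)
δ = d·√(n/2) ⇒ d = δ/√(n/2) = 2.926/√(221/2) = 0.2784.

d ≈ 0.278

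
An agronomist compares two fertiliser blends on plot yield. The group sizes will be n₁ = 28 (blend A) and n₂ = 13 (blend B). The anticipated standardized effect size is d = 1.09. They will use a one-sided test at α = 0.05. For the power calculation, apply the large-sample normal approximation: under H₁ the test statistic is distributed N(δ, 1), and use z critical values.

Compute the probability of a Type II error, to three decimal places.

Noncentrality parameter: δ = d / √(1/n₁ + 1/n₂) = 1.09 / √(1/28 + 1/13) = 3.2478
Critical value for a one-sided test at α = 0.05: z_α = 1.645.
Power = Φ(δ − 1.645) = Φ(1.603) = 0.9455.
Type II error: β = 1 − power = 1 − 0.9455 = 0.0545.

β ≈ 0.054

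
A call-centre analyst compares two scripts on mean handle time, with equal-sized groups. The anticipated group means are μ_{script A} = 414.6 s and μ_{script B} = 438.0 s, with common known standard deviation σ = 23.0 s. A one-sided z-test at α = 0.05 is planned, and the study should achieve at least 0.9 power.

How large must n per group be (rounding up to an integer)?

Standardized effect: d = |μ_{script A} − μ_{script B}| / σ = |414.6 − 438.0| / 23.0 = 1.0174
Set Φ(δ − 1.645) = 0.9; then δ − 1.645 = Φ⁻¹(0.9) = 1.282, giving δ = 2.926.
δ = d·√(n/2) ⇒ n = 2(δ/d)² = 2 × (2.926 / 1.0174)² = 16.55.
Round up to the next whole unit.

n = 17 per group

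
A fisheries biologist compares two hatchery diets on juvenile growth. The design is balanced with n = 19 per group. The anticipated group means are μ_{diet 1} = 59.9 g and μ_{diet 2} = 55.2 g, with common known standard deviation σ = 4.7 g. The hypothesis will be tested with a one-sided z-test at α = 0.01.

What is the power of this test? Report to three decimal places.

Power ≈ 0.775

Standardized effect: d = |μ_{diet 1} − μ_{diet 2}| / σ = |59.9 − 55.2| / 4.7 = 1.0000
Noncentrality parameter: δ = d·√(n/2) = 1.0000 × √(19/2) = 3.0822
One-sided α = 0.01 → critical value z_{0.01} = 2.326.
Power = P(Z > 2.326 − δ) = Φ(0.756) = 0.7751.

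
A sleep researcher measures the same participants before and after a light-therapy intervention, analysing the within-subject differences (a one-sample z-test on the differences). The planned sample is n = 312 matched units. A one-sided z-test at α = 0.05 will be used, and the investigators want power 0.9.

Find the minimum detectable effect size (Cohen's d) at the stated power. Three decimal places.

Need Φ(δ − 1.645) = 0.9, so δ = 1.645 + 1.282 = 2.926.
δ = d·√n ⇒ d = δ/√n = 2.926/√312 = 0.1657.

d ≈ 0.166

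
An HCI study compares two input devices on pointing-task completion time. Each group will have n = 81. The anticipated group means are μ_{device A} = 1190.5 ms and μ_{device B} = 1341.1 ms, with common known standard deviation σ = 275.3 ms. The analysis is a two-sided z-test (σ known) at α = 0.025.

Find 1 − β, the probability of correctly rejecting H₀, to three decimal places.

Power ≈ 0.893

Standardized effect: d = |μ_{device A} − μ_{device B}| / σ = |1190.5 − 1341.1| / 275.3 = 0.5470
Noncentrality parameter: δ = d·√(n/2) = 0.5470 × √(81/2) = 3.4813
Critical value for a two-sided test at α = 0.025: z_{α/2} = 2.241.
Power = Φ(δ − 2.241) + Φ(−δ − 2.241) = Φ(1.240) + Φ(-5.723) = 0.8925 + 0.0000 = 0.8925.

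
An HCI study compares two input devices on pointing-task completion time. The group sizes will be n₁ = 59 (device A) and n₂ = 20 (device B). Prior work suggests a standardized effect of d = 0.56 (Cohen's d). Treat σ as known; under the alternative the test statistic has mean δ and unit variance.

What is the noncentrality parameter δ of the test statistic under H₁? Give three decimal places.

δ = d / √(1/n₁ + 1/n₂) = 0.56 / √(1/59 + 1/20) = 2.1643

δ ≈ 2.164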